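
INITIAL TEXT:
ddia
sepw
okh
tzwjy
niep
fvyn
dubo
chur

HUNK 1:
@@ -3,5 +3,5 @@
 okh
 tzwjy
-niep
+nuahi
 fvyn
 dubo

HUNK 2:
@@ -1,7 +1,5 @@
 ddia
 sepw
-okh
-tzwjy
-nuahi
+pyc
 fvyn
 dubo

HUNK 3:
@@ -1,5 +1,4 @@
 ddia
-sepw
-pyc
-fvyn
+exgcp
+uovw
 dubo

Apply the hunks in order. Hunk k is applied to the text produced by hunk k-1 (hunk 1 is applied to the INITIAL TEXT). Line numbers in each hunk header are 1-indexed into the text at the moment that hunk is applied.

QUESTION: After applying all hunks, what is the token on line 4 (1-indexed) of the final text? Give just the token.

Hunk 1: at line 3 remove [niep] add [nuahi] -> 8 lines: ddia sepw okh tzwjy nuahi fvyn dubo chur
Hunk 2: at line 1 remove [okh,tzwjy,nuahi] add [pyc] -> 6 lines: ddia sepw pyc fvyn dubo chur
Hunk 3: at line 1 remove [sepw,pyc,fvyn] add [exgcp,uovw] -> 5 lines: ddia exgcp uovw dubo chur
Final line 4: dubo

Answer: dubo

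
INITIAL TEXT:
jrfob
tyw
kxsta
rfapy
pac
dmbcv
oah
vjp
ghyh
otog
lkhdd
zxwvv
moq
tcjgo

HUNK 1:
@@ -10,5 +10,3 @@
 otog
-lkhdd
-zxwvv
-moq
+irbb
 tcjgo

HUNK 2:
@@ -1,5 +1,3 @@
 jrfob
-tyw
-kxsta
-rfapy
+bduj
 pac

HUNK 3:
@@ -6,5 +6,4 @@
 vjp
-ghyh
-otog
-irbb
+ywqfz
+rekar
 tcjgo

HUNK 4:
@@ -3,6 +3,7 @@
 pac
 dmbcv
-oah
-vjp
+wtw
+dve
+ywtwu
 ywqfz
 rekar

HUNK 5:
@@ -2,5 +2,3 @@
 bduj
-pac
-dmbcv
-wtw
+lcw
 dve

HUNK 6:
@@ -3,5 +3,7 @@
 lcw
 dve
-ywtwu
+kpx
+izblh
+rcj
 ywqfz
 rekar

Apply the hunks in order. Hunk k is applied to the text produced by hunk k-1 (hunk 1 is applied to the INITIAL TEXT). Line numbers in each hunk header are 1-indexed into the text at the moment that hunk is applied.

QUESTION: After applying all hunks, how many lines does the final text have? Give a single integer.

Hunk 1: at line 10 remove [lkhdd,zxwvv,moq] add [irbb] -> 12 lines: jrfob tyw kxsta rfapy pac dmbcv oah vjp ghyh otog irbb tcjgo
Hunk 2: at line 1 remove [tyw,kxsta,rfapy] add [bduj] -> 10 lines: jrfob bduj pac dmbcv oah vjp ghyh otog irbb tcjgo
Hunk 3: at line 6 remove [ghyh,otog,irbb] add [ywqfz,rekar] -> 9 lines: jrfob bduj pac dmbcv oah vjp ywqfz rekar tcjgo
Hunk 4: at line 3 remove [oah,vjp] add [wtw,dve,ywtwu] -> 10 lines: jrfob bduj pac dmbcv wtw dve ywtwu ywqfz rekar tcjgo
Hunk 5: at line 2 remove [pac,dmbcv,wtw] add [lcw] -> 8 lines: jrfob bduj lcw dve ywtwu ywqfz rekar tcjgo
Hunk 6: at line 3 remove [ywtwu] add [kpx,izblh,rcj] -> 10 lines: jrfob bduj lcw dve kpx izblh rcj ywqfz rekar tcjgo
Final line count: 10

Answer: 10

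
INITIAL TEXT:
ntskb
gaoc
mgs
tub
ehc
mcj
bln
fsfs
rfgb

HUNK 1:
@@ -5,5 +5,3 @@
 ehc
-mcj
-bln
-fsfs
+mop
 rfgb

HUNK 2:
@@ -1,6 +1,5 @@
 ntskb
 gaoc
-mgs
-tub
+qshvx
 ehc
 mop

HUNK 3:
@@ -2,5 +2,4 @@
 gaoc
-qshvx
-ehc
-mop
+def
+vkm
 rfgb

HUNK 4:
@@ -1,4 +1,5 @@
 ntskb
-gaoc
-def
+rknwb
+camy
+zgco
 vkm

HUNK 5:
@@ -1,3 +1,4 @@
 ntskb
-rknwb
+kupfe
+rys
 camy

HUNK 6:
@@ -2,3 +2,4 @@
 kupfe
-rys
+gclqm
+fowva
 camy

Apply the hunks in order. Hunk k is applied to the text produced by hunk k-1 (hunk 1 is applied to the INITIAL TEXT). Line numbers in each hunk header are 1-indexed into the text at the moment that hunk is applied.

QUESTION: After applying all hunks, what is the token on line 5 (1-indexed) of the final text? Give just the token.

Hunk 1: at line 5 remove [mcj,bln,fsfs] add [mop] -> 7 lines: ntskb gaoc mgs tub ehc mop rfgb
Hunk 2: at line 1 remove [mgs,tub] add [qshvx] -> 6 lines: ntskb gaoc qshvx ehc mop rfgb
Hunk 3: at line 2 remove [qshvx,ehc,mop] add [def,vkm] -> 5 lines: ntskb gaoc def vkm rfgb
Hunk 4: at line 1 remove [gaoc,def] add [rknwb,camy,zgco] -> 6 lines: ntskb rknwb camy zgco vkm rfgb
Hunk 5: at line 1 remove [rknwb] add [kupfe,rys] -> 7 lines: ntskb kupfe rys camy zgco vkm rfgb
Hunk 6: at line 2 remove [rys] add [gclqm,fowva] -> 8 lines: ntskb kupfe gclqm fowva camy zgco vkm rfgb
Final line 5: camy

Answer: camy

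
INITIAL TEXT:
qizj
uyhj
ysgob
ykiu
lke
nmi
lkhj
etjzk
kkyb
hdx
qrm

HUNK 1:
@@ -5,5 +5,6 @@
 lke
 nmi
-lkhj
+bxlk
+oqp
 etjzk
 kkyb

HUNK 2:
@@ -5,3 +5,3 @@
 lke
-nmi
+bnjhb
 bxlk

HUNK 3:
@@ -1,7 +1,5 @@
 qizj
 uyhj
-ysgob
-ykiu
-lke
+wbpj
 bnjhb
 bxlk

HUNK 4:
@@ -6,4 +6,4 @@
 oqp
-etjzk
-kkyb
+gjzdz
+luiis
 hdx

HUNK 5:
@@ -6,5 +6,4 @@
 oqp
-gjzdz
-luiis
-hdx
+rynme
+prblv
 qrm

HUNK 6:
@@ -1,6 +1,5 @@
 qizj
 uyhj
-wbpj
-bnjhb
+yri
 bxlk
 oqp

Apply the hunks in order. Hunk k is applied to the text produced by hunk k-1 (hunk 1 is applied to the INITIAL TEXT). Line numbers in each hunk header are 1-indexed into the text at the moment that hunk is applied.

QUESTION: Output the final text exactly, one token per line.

Answer: qizj
uyhj
yri
bxlk
oqp
rynme
prblv
qrm

Derivation:
Hunk 1: at line 5 remove [lkhj] add [bxlk,oqp] -> 12 lines: qizj uyhj ysgob ykiu lke nmi bxlk oqp etjzk kkyb hdx qrm
Hunk 2: at line 5 remove [nmi] add [bnjhb] -> 12 lines: qizj uyhj ysgob ykiu lke bnjhb bxlk oqp etjzk kkyb hdx qrm
Hunk 3: at line 1 remove [ysgob,ykiu,lke] add [wbpj] -> 10 lines: qizj uyhj wbpj bnjhb bxlk oqp etjzk kkyb hdx qrm
Hunk 4: at line 6 remove [etjzk,kkyb] add [gjzdz,luiis] -> 10 lines: qizj uyhj wbpj bnjhb bxlk oqp gjzdz luiis hdx qrm
Hunk 5: at line 6 remove [gjzdz,luiis,hdx] add [rynme,prblv] -> 9 lines: qizj uyhj wbpj bnjhb bxlk oqp rynme prblv qrm
Hunk 6: at line 1 remove [wbpj,bnjhb] add [yri] -> 8 lines: qizj uyhj yri bxlk oqp rynme prblv qrm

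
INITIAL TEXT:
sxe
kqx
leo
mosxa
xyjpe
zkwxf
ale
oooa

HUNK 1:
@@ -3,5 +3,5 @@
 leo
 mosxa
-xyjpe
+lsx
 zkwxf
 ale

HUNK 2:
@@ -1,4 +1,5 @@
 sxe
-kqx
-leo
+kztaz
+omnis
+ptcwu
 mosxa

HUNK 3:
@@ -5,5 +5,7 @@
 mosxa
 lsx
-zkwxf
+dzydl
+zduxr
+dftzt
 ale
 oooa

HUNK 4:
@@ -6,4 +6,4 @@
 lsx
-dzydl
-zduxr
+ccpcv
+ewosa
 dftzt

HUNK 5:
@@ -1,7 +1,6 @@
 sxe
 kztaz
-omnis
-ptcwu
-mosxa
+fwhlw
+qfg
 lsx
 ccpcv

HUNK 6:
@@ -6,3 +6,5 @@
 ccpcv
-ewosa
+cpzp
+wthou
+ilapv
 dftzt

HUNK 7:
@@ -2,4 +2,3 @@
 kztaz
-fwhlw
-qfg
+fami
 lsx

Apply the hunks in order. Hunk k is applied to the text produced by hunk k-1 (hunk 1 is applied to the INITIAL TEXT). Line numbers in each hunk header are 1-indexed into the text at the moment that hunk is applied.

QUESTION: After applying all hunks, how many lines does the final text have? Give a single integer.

Answer: 11

Derivation:
Hunk 1: at line 3 remove [xyjpe] add [lsx] -> 8 lines: sxe kqx leo mosxa lsx zkwxf ale oooa
Hunk 2: at line 1 remove [kqx,leo] add [kztaz,omnis,ptcwu] -> 9 lines: sxe kztaz omnis ptcwu mosxa lsx zkwxf ale oooa
Hunk 3: at line 5 remove [zkwxf] add [dzydl,zduxr,dftzt] -> 11 lines: sxe kztaz omnis ptcwu mosxa lsx dzydl zduxr dftzt ale oooa
Hunk 4: at line 6 remove [dzydl,zduxr] add [ccpcv,ewosa] -> 11 lines: sxe kztaz omnis ptcwu mosxa lsx ccpcv ewosa dftzt ale oooa
Hunk 5: at line 1 remove [omnis,ptcwu,mosxa] add [fwhlw,qfg] -> 10 lines: sxe kztaz fwhlw qfg lsx ccpcv ewosa dftzt ale oooa
Hunk 6: at line 6 remove [ewosa] add [cpzp,wthou,ilapv] -> 12 lines: sxe kztaz fwhlw qfg lsx ccpcv cpzp wthou ilapv dftzt ale oooa
Hunk 7: at line 2 remove [fwhlw,qfg] add [fami] -> 11 lines: sxe kztaz fami lsx ccpcv cpzp wthou ilapv dftzt ale oooa
Final line count: 11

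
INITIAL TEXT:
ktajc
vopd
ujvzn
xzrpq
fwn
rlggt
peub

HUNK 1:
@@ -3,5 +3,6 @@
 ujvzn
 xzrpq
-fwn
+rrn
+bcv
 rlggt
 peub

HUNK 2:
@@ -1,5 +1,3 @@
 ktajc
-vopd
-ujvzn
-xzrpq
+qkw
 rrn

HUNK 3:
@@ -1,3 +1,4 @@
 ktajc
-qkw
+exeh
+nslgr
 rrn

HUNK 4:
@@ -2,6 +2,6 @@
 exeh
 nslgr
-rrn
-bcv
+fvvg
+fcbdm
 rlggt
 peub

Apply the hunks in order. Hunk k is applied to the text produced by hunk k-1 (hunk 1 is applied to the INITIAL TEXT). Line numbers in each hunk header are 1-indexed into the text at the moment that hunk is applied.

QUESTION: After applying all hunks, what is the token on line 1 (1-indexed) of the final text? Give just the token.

Hunk 1: at line 3 remove [fwn] add [rrn,bcv] -> 8 lines: ktajc vopd ujvzn xzrpq rrn bcv rlggt peub
Hunk 2: at line 1 remove [vopd,ujvzn,xzrpq] add [qkw] -> 6 lines: ktajc qkw rrn bcv rlggt peub
Hunk 3: at line 1 remove [qkw] add [exeh,nslgr] -> 7 lines: ktajc exeh nslgr rrn bcv rlggt peub
Hunk 4: at line 2 remove [rrn,bcv] add [fvvg,fcbdm] -> 7 lines: ktajc exeh nslgr fvvg fcbdm rlggt peub
Final line 1: ktajc

Answer: ktajc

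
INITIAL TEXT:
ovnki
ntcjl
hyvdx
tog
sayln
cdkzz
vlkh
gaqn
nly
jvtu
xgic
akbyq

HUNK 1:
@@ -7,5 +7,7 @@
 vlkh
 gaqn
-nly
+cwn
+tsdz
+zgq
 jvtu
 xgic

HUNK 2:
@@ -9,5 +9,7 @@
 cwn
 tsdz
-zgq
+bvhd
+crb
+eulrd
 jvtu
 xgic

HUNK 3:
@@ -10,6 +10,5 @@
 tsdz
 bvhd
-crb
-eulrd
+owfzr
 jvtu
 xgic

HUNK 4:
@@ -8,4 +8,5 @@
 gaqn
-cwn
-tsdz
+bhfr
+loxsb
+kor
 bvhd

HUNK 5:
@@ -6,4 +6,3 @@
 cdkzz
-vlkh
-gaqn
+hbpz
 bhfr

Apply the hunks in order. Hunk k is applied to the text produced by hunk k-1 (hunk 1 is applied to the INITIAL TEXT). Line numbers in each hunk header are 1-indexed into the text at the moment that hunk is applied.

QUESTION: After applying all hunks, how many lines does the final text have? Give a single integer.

Answer: 15

Derivation:
Hunk 1: at line 7 remove [nly] add [cwn,tsdz,zgq] -> 14 lines: ovnki ntcjl hyvdx tog sayln cdkzz vlkh gaqn cwn tsdz zgq jvtu xgic akbyq
Hunk 2: at line 9 remove [zgq] add [bvhd,crb,eulrd] -> 16 lines: ovnki ntcjl hyvdx tog sayln cdkzz vlkh gaqn cwn tsdz bvhd crb eulrd jvtu xgic akbyq
Hunk 3: at line 10 remove [crb,eulrd] add [owfzr] -> 15 lines: ovnki ntcjl hyvdx tog sayln cdkzz vlkh gaqn cwn tsdz bvhd owfzr jvtu xgic akbyq
Hunk 4: at line 8 remove [cwn,tsdz] add [bhfr,loxsb,kor] -> 16 lines: ovnki ntcjl hyvdx tog sayln cdkzz vlkh gaqn bhfr loxsb kor bvhd owfzr jvtu xgic akbyq
Hunk 5: at line 6 remove [vlkh,gaqn] add [hbpz] -> 15 lines: ovnki ntcjl hyvdx tog sayln cdkzz hbpz bhfr loxsb kor bvhd owfzr jvtu xgic akbyq
Final line count: 15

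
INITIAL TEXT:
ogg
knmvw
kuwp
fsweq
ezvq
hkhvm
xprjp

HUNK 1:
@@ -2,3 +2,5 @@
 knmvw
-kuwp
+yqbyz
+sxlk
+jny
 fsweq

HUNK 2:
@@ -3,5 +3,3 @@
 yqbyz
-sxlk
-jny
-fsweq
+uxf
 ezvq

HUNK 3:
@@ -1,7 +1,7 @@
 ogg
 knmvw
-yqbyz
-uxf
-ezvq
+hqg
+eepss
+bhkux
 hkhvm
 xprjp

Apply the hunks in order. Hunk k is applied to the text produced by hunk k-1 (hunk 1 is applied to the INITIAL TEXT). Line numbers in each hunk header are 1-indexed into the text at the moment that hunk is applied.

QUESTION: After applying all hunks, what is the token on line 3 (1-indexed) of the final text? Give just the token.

Answer: hqg

Derivation:
Hunk 1: at line 2 remove [kuwp] add [yqbyz,sxlk,jny] -> 9 lines: ogg knmvw yqbyz sxlk jny fsweq ezvq hkhvm xprjp
Hunk 2: at line 3 remove [sxlk,jny,fsweq] add [uxf] -> 7 lines: ogg knmvw yqbyz uxf ezvq hkhvm xprjp
Hunk 3: at line 1 remove [yqbyz,uxf,ezvq] add [hqg,eepss,bhkux] -> 7 lines: ogg knmvw hqg eepss bhkux hkhvm xprjp
Final line 3: hqg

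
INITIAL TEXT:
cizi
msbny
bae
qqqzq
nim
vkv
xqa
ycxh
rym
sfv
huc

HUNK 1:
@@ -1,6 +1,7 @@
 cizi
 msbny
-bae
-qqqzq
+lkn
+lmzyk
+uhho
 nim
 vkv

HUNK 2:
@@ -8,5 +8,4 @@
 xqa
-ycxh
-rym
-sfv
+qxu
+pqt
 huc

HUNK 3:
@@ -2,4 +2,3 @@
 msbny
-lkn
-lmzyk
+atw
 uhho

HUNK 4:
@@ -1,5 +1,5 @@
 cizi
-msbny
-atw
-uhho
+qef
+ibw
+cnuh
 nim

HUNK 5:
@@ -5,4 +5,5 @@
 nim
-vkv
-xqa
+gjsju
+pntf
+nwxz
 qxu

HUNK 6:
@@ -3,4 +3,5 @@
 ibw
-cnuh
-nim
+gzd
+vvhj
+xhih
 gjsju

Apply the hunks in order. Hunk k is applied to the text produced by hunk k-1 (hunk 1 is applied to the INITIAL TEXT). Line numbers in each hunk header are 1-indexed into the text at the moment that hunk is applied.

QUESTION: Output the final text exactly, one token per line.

Answer: cizi
qef
ibw
gzd
vvhj
xhih
gjsju
pntf
nwxz
qxu
pqt
huc

Derivation:
Hunk 1: at line 1 remove [bae,qqqzq] add [lkn,lmzyk,uhho] -> 12 lines: cizi msbny lkn lmzyk uhho nim vkv xqa ycxh rym sfv huc
Hunk 2: at line 8 remove [ycxh,rym,sfv] add [qxu,pqt] -> 11 lines: cizi msbny lkn lmzyk uhho nim vkv xqa qxu pqt huc
Hunk 3: at line 2 remove [lkn,lmzyk] add [atw] -> 10 lines: cizi msbny atw uhho nim vkv xqa qxu pqt huc
Hunk 4: at line 1 remove [msbny,atw,uhho] add [qef,ibw,cnuh] -> 10 lines: cizi qef ibw cnuh nim vkv xqa qxu pqt huc
Hunk 5: at line 5 remove [vkv,xqa] add [gjsju,pntf,nwxz] -> 11 lines: cizi qef ibw cnuh nim gjsju pntf nwxz qxu pqt huc
Hunk 6: at line 3 remove [cnuh,nim] add [gzd,vvhj,xhih] -> 12 lines: cizi qef ibw gzd vvhj xhih gjsju pntf nwxz qxu pqt huc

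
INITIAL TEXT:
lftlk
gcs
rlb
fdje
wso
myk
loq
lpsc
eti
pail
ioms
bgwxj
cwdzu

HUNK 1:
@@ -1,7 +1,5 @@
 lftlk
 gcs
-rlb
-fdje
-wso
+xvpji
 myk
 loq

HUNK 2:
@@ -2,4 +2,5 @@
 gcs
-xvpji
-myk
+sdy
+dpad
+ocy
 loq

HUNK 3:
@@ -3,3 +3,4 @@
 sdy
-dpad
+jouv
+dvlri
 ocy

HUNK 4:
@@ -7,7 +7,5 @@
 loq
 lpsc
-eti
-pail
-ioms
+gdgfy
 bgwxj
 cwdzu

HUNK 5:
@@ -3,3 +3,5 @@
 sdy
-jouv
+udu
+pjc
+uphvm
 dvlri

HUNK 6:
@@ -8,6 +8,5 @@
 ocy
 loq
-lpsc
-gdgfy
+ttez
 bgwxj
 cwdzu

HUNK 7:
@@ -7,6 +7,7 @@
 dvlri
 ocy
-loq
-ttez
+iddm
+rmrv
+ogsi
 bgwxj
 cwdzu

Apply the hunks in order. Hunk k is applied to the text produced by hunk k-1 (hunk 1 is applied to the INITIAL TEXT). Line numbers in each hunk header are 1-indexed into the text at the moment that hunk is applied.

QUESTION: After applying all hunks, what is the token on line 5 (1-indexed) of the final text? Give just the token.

Hunk 1: at line 1 remove [rlb,fdje,wso] add [xvpji] -> 11 lines: lftlk gcs xvpji myk loq lpsc eti pail ioms bgwxj cwdzu
Hunk 2: at line 2 remove [xvpji,myk] add [sdy,dpad,ocy] -> 12 lines: lftlk gcs sdy dpad ocy loq lpsc eti pail ioms bgwxj cwdzu
Hunk 3: at line 3 remove [dpad] add [jouv,dvlri] -> 13 lines: lftlk gcs sdy jouv dvlri ocy loq lpsc eti pail ioms bgwxj cwdzu
Hunk 4: at line 7 remove [eti,pail,ioms] add [gdgfy] -> 11 lines: lftlk gcs sdy jouv dvlri ocy loq lpsc gdgfy bgwxj cwdzu
Hunk 5: at line 3 remove [jouv] add [udu,pjc,uphvm] -> 13 lines: lftlk gcs sdy udu pjc uphvm dvlri ocy loq lpsc gdgfy bgwxj cwdzu
Hunk 6: at line 8 remove [lpsc,gdgfy] add [ttez] -> 12 lines: lftlk gcs sdy udu pjc uphvm dvlri ocy loq ttez bgwxj cwdzu
Hunk 7: at line 7 remove [loq,ttez] add [iddm,rmrv,ogsi] -> 13 lines: lftlk gcs sdy udu pjc uphvm dvlri ocy iddm rmrv ogsi bgwxj cwdzu
Final line 5: pjc

Answer: pjc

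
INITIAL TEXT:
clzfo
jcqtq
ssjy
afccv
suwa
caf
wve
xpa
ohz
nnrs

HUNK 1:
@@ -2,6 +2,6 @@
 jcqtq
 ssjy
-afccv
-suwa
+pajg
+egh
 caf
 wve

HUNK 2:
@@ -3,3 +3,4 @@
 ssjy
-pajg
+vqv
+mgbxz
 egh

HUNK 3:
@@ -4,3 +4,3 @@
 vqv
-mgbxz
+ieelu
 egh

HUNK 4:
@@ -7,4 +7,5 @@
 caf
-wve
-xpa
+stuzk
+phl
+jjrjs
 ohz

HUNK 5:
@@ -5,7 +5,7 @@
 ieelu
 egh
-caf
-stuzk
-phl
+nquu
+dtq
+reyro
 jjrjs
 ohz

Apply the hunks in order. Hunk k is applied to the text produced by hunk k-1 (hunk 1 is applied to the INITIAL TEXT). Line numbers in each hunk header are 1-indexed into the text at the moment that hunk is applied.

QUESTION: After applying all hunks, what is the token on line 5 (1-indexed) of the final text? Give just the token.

Answer: ieelu

Derivation:
Hunk 1: at line 2 remove [afccv,suwa] add [pajg,egh] -> 10 lines: clzfo jcqtq ssjy pajg egh caf wve xpa ohz nnrs
Hunk 2: at line 3 remove [pajg] add [vqv,mgbxz] -> 11 lines: clzfo jcqtq ssjy vqv mgbxz egh caf wve xpa ohz nnrs
Hunk 3: at line 4 remove [mgbxz] add [ieelu] -> 11 lines: clzfo jcqtq ssjy vqv ieelu egh caf wve xpa ohz nnrs
Hunk 4: at line 7 remove [wve,xpa] add [stuzk,phl,jjrjs] -> 12 lines: clzfo jcqtq ssjy vqv ieelu egh caf stuzk phl jjrjs ohz nnrs
Hunk 5: at line 5 remove [caf,stuzk,phl] add [nquu,dtq,reyro] -> 12 lines: clzfo jcqtq ssjy vqv ieelu egh nquu dtq reyro jjrjs ohz nnrs
Final line 5: ieelu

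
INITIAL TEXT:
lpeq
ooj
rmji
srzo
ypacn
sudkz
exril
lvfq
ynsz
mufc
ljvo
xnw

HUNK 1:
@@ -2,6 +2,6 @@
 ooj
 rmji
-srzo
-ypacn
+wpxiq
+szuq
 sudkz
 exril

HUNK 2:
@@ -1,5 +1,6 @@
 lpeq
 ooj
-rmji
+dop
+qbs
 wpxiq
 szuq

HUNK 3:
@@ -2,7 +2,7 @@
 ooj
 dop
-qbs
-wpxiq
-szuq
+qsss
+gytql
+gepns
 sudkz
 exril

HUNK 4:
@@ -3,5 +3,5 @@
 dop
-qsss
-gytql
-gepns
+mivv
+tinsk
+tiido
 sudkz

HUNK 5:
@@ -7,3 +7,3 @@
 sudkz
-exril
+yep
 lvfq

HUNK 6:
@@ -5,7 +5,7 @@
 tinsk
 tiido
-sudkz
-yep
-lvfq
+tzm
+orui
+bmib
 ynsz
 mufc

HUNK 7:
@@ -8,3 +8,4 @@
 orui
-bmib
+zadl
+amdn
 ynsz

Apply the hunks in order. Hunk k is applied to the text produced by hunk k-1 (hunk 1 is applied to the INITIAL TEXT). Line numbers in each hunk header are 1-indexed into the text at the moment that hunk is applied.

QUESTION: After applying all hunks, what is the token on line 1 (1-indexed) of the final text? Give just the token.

Answer: lpeq

Derivation:
Hunk 1: at line 2 remove [srzo,ypacn] add [wpxiq,szuq] -> 12 lines: lpeq ooj rmji wpxiq szuq sudkz exril lvfq ynsz mufc ljvo xnw
Hunk 2: at line 1 remove [rmji] add [dop,qbs] -> 13 lines: lpeq ooj dop qbs wpxiq szuq sudkz exril lvfq ynsz mufc ljvo xnw
Hunk 3: at line 2 remove [qbs,wpxiq,szuq] add [qsss,gytql,gepns] -> 13 lines: lpeq ooj dop qsss gytql gepns sudkz exril lvfq ynsz mufc ljvo xnw
Hunk 4: at line 3 remove [qsss,gytql,gepns] add [mivv,tinsk,tiido] -> 13 lines: lpeq ooj dop mivv tinsk tiido sudkz exril lvfq ynsz mufc ljvo xnw
Hunk 5: at line 7 remove [exril] add [yep] -> 13 lines: lpeq ooj dop mivv tinsk tiido sudkz yep lvfq ynsz mufc ljvo xnw
Hunk 6: at line 5 remove [sudkz,yep,lvfq] add [tzm,orui,bmib] -> 13 lines: lpeq ooj dop mivv tinsk tiido tzm orui bmib ynsz mufc ljvo xnw
Hunk 7: at line 8 remove [bmib] add [zadl,amdn] -> 14 lines: lpeq ooj dop mivv tinsk tiido tzm orui zadl amdn ynsz mufc ljvo xnw
Final line 1: lpeq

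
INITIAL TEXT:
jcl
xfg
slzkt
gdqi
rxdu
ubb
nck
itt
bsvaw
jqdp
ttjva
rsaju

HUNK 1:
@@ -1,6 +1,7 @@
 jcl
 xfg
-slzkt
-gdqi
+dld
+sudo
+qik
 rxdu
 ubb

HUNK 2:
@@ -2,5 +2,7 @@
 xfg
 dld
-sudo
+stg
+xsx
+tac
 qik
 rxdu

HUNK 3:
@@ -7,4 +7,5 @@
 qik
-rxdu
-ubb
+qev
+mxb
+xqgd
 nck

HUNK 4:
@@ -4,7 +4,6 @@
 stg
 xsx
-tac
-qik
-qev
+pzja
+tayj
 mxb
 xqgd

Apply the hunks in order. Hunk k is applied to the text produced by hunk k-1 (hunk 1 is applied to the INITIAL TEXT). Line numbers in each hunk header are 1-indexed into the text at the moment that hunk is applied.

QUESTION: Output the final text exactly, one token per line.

Answer: jcl
xfg
dld
stg
xsx
pzja
tayj
mxb
xqgd
nck
itt
bsvaw
jqdp
ttjva
rsaju

Derivation:
Hunk 1: at line 1 remove [slzkt,gdqi] add [dld,sudo,qik] -> 13 lines: jcl xfg dld sudo qik rxdu ubb nck itt bsvaw jqdp ttjva rsaju
Hunk 2: at line 2 remove [sudo] add [stg,xsx,tac] -> 15 lines: jcl xfg dld stg xsx tac qik rxdu ubb nck itt bsvaw jqdp ttjva rsaju
Hunk 3: at line 7 remove [rxdu,ubb] add [qev,mxb,xqgd] -> 16 lines: jcl xfg dld stg xsx tac qik qev mxb xqgd nck itt bsvaw jqdp ttjva rsaju
Hunk 4: at line 4 remove [tac,qik,qev] add [pzja,tayj] -> 15 lines: jcl xfg dld stg xsx pzja tayj mxb xqgd nck itt bsvaw jqdp ttjva rsaju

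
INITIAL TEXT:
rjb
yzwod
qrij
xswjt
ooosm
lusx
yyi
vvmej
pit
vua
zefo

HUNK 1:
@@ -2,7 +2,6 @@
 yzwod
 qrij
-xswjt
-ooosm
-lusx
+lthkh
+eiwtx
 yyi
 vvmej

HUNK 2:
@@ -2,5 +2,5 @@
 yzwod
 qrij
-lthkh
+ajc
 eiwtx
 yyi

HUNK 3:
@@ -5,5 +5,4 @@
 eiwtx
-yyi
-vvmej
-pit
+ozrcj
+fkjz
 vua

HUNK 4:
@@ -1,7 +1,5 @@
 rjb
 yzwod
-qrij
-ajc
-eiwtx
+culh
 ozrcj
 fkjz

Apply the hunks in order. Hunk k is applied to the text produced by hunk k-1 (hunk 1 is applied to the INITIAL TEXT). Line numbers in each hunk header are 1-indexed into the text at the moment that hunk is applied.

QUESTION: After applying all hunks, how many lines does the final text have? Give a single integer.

Hunk 1: at line 2 remove [xswjt,ooosm,lusx] add [lthkh,eiwtx] -> 10 lines: rjb yzwod qrij lthkh eiwtx yyi vvmej pit vua zefo
Hunk 2: at line 2 remove [lthkh] add [ajc] -> 10 lines: rjb yzwod qrij ajc eiwtx yyi vvmej pit vua zefo
Hunk 3: at line 5 remove [yyi,vvmej,pit] add [ozrcj,fkjz] -> 9 lines: rjb yzwod qrij ajc eiwtx ozrcj fkjz vua zefo
Hunk 4: at line 1 remove [qrij,ajc,eiwtx] add [culh] -> 7 lines: rjb yzwod culh ozrcj fkjz vua zefo
Final line count: 7

Answer: 7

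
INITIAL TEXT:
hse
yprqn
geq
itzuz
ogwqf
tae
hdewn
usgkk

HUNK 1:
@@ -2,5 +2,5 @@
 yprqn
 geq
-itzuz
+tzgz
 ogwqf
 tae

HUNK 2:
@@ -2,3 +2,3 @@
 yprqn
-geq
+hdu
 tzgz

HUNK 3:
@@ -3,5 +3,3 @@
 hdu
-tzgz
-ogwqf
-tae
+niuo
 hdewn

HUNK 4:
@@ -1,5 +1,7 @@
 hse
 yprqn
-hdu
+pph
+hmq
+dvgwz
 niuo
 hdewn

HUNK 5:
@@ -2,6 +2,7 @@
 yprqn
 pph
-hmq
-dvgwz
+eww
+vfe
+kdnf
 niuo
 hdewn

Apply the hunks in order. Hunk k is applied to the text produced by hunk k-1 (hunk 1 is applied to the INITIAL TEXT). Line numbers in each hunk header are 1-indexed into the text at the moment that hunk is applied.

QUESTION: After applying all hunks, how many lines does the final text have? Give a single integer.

Answer: 9

Derivation:
Hunk 1: at line 2 remove [itzuz] add [tzgz] -> 8 lines: hse yprqn geq tzgz ogwqf tae hdewn usgkk
Hunk 2: at line 2 remove [geq] add [hdu] -> 8 lines: hse yprqn hdu tzgz ogwqf tae hdewn usgkk
Hunk 3: at line 3 remove [tzgz,ogwqf,tae] add [niuo] -> 6 lines: hse yprqn hdu niuo hdewn usgkk
Hunk 4: at line 1 remove [hdu] add [pph,hmq,dvgwz] -> 8 lines: hse yprqn pph hmq dvgwz niuo hdewn usgkk
Hunk 5: at line 2 remove [hmq,dvgwz] add [eww,vfe,kdnf] -> 9 lines: hse yprqn pph eww vfe kdnf niuo hdewn usgkk
Final line count: 9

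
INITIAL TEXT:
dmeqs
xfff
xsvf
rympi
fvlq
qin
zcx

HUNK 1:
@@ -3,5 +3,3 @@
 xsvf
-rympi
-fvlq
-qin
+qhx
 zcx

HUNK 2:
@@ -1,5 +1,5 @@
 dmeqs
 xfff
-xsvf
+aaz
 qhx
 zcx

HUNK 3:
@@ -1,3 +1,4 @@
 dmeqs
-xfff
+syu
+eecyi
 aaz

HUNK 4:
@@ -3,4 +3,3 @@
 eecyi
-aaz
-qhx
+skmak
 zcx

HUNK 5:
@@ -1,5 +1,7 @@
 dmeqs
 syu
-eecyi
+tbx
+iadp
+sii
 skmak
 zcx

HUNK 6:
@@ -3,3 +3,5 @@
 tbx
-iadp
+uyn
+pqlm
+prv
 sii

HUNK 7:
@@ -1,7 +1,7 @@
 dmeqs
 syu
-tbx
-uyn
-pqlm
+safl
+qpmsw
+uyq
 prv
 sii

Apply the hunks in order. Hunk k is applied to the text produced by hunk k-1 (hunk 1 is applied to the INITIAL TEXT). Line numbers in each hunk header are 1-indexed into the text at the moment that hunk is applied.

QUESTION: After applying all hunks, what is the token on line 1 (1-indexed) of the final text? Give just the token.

Hunk 1: at line 3 remove [rympi,fvlq,qin] add [qhx] -> 5 lines: dmeqs xfff xsvf qhx zcx
Hunk 2: at line 1 remove [xsvf] add [aaz] -> 5 lines: dmeqs xfff aaz qhx zcx
Hunk 3: at line 1 remove [xfff] add [syu,eecyi] -> 6 lines: dmeqs syu eecyi aaz qhx zcx
Hunk 4: at line 3 remove [aaz,qhx] add [skmak] -> 5 lines: dmeqs syu eecyi skmak zcx
Hunk 5: at line 1 remove [eecyi] add [tbx,iadp,sii] -> 7 lines: dmeqs syu tbx iadp sii skmak zcx
Hunk 6: at line 3 remove [iadp] add [uyn,pqlm,prv] -> 9 lines: dmeqs syu tbx uyn pqlm prv sii skmak zcx
Hunk 7: at line 1 remove [tbx,uyn,pqlm] add [safl,qpmsw,uyq] -> 9 lines: dmeqs syu safl qpmsw uyq prv sii skmak zcx
Final line 1: dmeqs

Answer: dmeqs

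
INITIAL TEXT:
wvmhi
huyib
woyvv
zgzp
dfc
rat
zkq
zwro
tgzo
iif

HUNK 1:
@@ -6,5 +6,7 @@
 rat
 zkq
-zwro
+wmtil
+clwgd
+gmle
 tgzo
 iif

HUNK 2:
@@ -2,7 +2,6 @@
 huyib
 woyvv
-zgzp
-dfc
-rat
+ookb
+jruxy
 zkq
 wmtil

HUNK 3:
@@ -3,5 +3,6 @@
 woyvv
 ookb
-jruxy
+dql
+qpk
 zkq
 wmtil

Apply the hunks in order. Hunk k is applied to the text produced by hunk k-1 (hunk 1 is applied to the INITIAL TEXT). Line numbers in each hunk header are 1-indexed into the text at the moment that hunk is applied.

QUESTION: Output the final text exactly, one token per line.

Answer: wvmhi
huyib
woyvv
ookb
dql
qpk
zkq
wmtil
clwgd
gmle
tgzo
iif

Derivation:
Hunk 1: at line 6 remove [zwro] add [wmtil,clwgd,gmle] -> 12 lines: wvmhi huyib woyvv zgzp dfc rat zkq wmtil clwgd gmle tgzo iif
Hunk 2: at line 2 remove [zgzp,dfc,rat] add [ookb,jruxy] -> 11 lines: wvmhi huyib woyvv ookb jruxy zkq wmtil clwgd gmle tgzo iif
Hunk 3: at line 3 remove [jruxy] add [dql,qpk] -> 12 lines: wvmhi huyib woyvv ookb dql qpk zkq wmtil clwgd gmle tgzo iif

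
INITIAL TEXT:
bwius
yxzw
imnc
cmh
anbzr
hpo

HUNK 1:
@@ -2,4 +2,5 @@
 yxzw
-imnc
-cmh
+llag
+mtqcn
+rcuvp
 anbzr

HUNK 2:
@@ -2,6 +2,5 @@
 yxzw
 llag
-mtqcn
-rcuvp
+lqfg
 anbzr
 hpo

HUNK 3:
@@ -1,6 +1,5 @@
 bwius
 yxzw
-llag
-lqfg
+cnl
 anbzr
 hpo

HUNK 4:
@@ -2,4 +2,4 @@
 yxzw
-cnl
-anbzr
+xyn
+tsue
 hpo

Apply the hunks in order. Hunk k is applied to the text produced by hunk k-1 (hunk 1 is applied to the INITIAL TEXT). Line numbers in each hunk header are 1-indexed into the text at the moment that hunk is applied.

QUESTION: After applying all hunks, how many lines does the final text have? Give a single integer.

Hunk 1: at line 2 remove [imnc,cmh] add [llag,mtqcn,rcuvp] -> 7 lines: bwius yxzw llag mtqcn rcuvp anbzr hpo
Hunk 2: at line 2 remove [mtqcn,rcuvp] add [lqfg] -> 6 lines: bwius yxzw llag lqfg anbzr hpo
Hunk 3: at line 1 remove [llag,lqfg] add [cnl] -> 5 lines: bwius yxzw cnl anbzr hpo
Hunk 4: at line 2 remove [cnl,anbzr] add [xyn,tsue] -> 5 lines: bwius yxzw xyn tsue hpo
Final line count: 5

Answer: 5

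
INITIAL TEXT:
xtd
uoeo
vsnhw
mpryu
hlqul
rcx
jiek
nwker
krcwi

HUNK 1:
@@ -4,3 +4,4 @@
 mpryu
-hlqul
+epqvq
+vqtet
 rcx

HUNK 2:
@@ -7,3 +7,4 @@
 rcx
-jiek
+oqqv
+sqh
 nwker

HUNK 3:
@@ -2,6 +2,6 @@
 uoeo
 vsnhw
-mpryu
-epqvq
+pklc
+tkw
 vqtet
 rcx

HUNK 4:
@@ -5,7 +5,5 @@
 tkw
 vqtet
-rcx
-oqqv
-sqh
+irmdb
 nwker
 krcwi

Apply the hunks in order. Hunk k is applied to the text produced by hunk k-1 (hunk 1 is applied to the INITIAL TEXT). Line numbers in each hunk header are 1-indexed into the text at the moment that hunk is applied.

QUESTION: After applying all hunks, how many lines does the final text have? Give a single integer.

Hunk 1: at line 4 remove [hlqul] add [epqvq,vqtet] -> 10 lines: xtd uoeo vsnhw mpryu epqvq vqtet rcx jiek nwker krcwi
Hunk 2: at line 7 remove [jiek] add [oqqv,sqh] -> 11 lines: xtd uoeo vsnhw mpryu epqvq vqtet rcx oqqv sqh nwker krcwi
Hunk 3: at line 2 remove [mpryu,epqvq] add [pklc,tkw] -> 11 lines: xtd uoeo vsnhw pklc tkw vqtet rcx oqqv sqh nwker krcwi
Hunk 4: at line 5 remove [rcx,oqqv,sqh] add [irmdb] -> 9 lines: xtd uoeo vsnhw pklc tkw vqtet irmdb nwker krcwi
Final line count: 9

Answer: 9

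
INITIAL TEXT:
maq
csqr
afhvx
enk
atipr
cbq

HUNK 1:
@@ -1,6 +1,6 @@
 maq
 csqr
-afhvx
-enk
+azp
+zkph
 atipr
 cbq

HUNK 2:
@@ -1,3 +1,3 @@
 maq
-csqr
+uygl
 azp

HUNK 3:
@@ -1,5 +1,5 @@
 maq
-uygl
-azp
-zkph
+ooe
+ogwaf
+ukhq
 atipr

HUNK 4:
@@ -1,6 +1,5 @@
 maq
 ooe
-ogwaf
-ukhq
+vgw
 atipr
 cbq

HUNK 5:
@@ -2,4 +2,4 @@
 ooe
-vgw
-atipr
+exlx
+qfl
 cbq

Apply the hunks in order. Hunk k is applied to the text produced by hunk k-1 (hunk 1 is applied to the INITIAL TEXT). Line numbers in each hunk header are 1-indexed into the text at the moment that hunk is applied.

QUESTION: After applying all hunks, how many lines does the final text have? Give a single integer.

Hunk 1: at line 1 remove [afhvx,enk] add [azp,zkph] -> 6 lines: maq csqr azp zkph atipr cbq
Hunk 2: at line 1 remove [csqr] add [uygl] -> 6 lines: maq uygl azp zkph atipr cbq
Hunk 3: at line 1 remove [uygl,azp,zkph] add [ooe,ogwaf,ukhq] -> 6 lines: maq ooe ogwaf ukhq atipr cbq
Hunk 4: at line 1 remove [ogwaf,ukhq] add [vgw] -> 5 lines: maq ooe vgw atipr cbq
Hunk 5: at line 2 remove [vgw,atipr] add [exlx,qfl] -> 5 lines: maq ooe exlx qfl cbq
Final line count: 5

Answer: 5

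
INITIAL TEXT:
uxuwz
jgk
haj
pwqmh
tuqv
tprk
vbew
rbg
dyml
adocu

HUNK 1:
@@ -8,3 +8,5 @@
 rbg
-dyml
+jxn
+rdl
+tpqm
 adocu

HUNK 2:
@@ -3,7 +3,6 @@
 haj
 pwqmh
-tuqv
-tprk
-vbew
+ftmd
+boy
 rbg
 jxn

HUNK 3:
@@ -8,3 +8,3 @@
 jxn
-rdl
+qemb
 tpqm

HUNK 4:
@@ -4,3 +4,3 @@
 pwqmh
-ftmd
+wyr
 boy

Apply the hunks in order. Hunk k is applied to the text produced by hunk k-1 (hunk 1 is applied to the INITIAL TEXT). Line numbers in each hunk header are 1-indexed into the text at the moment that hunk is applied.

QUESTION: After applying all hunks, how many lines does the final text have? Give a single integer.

Hunk 1: at line 8 remove [dyml] add [jxn,rdl,tpqm] -> 12 lines: uxuwz jgk haj pwqmh tuqv tprk vbew rbg jxn rdl tpqm adocu
Hunk 2: at line 3 remove [tuqv,tprk,vbew] add [ftmd,boy] -> 11 lines: uxuwz jgk haj pwqmh ftmd boy rbg jxn rdl tpqm adocu
Hunk 3: at line 8 remove [rdl] add [qemb] -> 11 lines: uxuwz jgk haj pwqmh ftmd boy rbg jxn qemb tpqm adocu
Hunk 4: at line 4 remove [ftmd] add [wyr] -> 11 lines: uxuwz jgk haj pwqmh wyr boy rbg jxn qemb tpqm adocu
Final line count: 11

Answer: 11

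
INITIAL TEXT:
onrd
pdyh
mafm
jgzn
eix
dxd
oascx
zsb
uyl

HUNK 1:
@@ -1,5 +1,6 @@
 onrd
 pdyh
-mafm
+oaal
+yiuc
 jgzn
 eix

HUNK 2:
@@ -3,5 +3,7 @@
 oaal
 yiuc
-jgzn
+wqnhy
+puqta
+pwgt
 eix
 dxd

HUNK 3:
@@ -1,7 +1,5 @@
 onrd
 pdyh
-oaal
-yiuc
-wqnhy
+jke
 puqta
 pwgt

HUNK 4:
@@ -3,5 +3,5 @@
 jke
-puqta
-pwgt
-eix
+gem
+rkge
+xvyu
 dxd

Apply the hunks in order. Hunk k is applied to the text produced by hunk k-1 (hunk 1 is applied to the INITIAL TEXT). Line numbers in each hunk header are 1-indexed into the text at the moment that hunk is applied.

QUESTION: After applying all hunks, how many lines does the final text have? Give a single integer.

Hunk 1: at line 1 remove [mafm] add [oaal,yiuc] -> 10 lines: onrd pdyh oaal yiuc jgzn eix dxd oascx zsb uyl
Hunk 2: at line 3 remove [jgzn] add [wqnhy,puqta,pwgt] -> 12 lines: onrd pdyh oaal yiuc wqnhy puqta pwgt eix dxd oascx zsb uyl
Hunk 3: at line 1 remove [oaal,yiuc,wqnhy] add [jke] -> 10 lines: onrd pdyh jke puqta pwgt eix dxd oascx zsb uyl
Hunk 4: at line 3 remove [puqta,pwgt,eix] add [gem,rkge,xvyu] -> 10 lines: onrd pdyh jke gem rkge xvyu dxd oascx zsb uyl
Final line count: 10

Answer: 10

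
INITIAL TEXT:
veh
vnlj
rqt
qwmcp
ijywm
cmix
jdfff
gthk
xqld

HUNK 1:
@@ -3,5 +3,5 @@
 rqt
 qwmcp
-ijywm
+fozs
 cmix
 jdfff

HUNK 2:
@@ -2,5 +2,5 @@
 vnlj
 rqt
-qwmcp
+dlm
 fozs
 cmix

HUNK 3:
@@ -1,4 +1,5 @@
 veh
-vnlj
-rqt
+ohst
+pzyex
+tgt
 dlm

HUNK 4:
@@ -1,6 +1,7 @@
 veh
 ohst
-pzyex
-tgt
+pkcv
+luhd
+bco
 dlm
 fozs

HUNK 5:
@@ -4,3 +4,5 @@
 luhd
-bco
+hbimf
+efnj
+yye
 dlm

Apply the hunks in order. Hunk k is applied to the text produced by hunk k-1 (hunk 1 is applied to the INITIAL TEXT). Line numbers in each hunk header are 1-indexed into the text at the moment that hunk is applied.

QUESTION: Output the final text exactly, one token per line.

Answer: veh
ohst
pkcv
luhd
hbimf
efnj
yye
dlm
fozs
cmix
jdfff
gthk
xqld

Derivation:
Hunk 1: at line 3 remove [ijywm] add [fozs] -> 9 lines: veh vnlj rqt qwmcp fozs cmix jdfff gthk xqld
Hunk 2: at line 2 remove [qwmcp] add [dlm] -> 9 lines: veh vnlj rqt dlm fozs cmix jdfff gthk xqld
Hunk 3: at line 1 remove [vnlj,rqt] add [ohst,pzyex,tgt] -> 10 lines: veh ohst pzyex tgt dlm fozs cmix jdfff gthk xqld
Hunk 4: at line 1 remove [pzyex,tgt] add [pkcv,luhd,bco] -> 11 lines: veh ohst pkcv luhd bco dlm fozs cmix jdfff gthk xqld
Hunk 5: at line 4 remove [bco] add [hbimf,efnj,yye] -> 13 lines: veh ohst pkcv luhd hbimf efnj yye dlm fozs cmix jdfff gthk xqld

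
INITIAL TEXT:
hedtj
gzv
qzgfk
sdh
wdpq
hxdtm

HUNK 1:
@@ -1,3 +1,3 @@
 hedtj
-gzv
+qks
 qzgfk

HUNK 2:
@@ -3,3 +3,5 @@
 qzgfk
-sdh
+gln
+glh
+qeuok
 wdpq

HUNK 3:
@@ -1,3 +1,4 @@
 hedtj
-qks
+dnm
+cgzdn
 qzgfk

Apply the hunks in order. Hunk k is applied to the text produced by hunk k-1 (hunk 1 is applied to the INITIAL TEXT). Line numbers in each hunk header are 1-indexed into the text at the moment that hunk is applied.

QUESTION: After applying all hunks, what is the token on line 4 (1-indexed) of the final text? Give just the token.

Hunk 1: at line 1 remove [gzv] add [qks] -> 6 lines: hedtj qks qzgfk sdh wdpq hxdtm
Hunk 2: at line 3 remove [sdh] add [gln,glh,qeuok] -> 8 lines: hedtj qks qzgfk gln glh qeuok wdpq hxdtm
Hunk 3: at line 1 remove [qks] add [dnm,cgzdn] -> 9 lines: hedtj dnm cgzdn qzgfk gln glh qeuok wdpq hxdtm
Final line 4: qzgfk

Answer: qzgfk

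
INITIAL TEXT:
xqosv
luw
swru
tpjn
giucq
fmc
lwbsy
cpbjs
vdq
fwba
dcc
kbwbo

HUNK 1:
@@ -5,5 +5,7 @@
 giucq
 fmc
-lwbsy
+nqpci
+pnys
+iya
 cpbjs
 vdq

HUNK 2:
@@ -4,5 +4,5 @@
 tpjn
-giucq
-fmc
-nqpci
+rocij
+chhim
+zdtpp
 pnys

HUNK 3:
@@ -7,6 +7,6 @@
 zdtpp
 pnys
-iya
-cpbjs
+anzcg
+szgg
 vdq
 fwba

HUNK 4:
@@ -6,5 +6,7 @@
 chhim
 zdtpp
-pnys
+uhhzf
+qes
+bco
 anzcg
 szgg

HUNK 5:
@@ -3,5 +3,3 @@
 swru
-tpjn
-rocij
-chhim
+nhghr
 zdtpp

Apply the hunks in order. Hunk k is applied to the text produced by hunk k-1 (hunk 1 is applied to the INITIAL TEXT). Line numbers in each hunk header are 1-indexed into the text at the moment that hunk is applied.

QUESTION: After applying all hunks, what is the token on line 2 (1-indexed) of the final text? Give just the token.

Hunk 1: at line 5 remove [lwbsy] add [nqpci,pnys,iya] -> 14 lines: xqosv luw swru tpjn giucq fmc nqpci pnys iya cpbjs vdq fwba dcc kbwbo
Hunk 2: at line 4 remove [giucq,fmc,nqpci] add [rocij,chhim,zdtpp] -> 14 lines: xqosv luw swru tpjn rocij chhim zdtpp pnys iya cpbjs vdq fwba dcc kbwbo
Hunk 3: at line 7 remove [iya,cpbjs] add [anzcg,szgg] -> 14 lines: xqosv luw swru tpjn rocij chhim zdtpp pnys anzcg szgg vdq fwba dcc kbwbo
Hunk 4: at line 6 remove [pnys] add [uhhzf,qes,bco] -> 16 lines: xqosv luw swru tpjn rocij chhim zdtpp uhhzf qes bco anzcg szgg vdq fwba dcc kbwbo
Hunk 5: at line 3 remove [tpjn,rocij,chhim] add [nhghr] -> 14 lines: xqosv luw swru nhghr zdtpp uhhzf qes bco anzcg szgg vdq fwba dcc kbwbo
Final line 2: luw

Answer: luw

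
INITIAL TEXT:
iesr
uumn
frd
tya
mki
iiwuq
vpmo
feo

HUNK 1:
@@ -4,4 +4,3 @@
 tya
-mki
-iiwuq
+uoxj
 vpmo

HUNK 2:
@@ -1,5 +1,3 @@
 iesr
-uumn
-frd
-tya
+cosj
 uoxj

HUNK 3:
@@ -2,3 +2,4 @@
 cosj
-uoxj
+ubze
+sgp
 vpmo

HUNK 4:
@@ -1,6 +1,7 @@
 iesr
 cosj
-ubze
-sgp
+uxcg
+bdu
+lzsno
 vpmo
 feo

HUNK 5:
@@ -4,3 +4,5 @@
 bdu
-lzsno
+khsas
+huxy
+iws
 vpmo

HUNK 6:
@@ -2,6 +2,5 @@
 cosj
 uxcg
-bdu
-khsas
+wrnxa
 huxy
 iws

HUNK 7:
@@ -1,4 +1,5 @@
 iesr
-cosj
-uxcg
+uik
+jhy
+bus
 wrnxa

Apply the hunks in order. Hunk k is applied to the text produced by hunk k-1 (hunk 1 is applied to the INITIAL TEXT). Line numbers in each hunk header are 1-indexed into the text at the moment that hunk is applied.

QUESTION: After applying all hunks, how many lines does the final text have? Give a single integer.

Hunk 1: at line 4 remove [mki,iiwuq] add [uoxj] -> 7 lines: iesr uumn frd tya uoxj vpmo feo
Hunk 2: at line 1 remove [uumn,frd,tya] add [cosj] -> 5 lines: iesr cosj uoxj vpmo feo
Hunk 3: at line 2 remove [uoxj] add [ubze,sgp] -> 6 lines: iesr cosj ubze sgp vpmo feo
Hunk 4: at line 1 remove [ubze,sgp] add [uxcg,bdu,lzsno] -> 7 lines: iesr cosj uxcg bdu lzsno vpmo feo
Hunk 5: at line 4 remove [lzsno] add [khsas,huxy,iws] -> 9 lines: iesr cosj uxcg bdu khsas huxy iws vpmo feo
Hunk 6: at line 2 remove [bdu,khsas] add [wrnxa] -> 8 lines: iesr cosj uxcg wrnxa huxy iws vpmo feo
Hunk 7: at line 1 remove [cosj,uxcg] add [uik,jhy,bus] -> 9 lines: iesr uik jhy bus wrnxa huxy iws vpmo feo
Final line count: 9

Answer: 9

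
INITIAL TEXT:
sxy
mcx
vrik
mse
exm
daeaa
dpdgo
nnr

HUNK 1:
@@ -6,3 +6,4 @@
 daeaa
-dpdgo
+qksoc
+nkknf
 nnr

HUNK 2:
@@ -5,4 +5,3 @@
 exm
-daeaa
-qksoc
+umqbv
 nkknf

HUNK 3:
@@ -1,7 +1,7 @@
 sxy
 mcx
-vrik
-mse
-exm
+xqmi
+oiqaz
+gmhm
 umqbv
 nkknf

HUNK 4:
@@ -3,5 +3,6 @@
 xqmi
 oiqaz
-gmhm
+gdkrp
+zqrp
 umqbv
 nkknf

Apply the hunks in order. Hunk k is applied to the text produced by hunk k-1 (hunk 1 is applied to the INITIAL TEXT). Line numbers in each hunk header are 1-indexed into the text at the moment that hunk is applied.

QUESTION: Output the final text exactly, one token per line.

Answer: sxy
mcx
xqmi
oiqaz
gdkrp
zqrp
umqbv
nkknf
nnr

Derivation:
Hunk 1: at line 6 remove [dpdgo] add [qksoc,nkknf] -> 9 lines: sxy mcx vrik mse exm daeaa qksoc nkknf nnr
Hunk 2: at line 5 remove [daeaa,qksoc] add [umqbv] -> 8 lines: sxy mcx vrik mse exm umqbv nkknf nnr
Hunk 3: at line 1 remove [vrik,mse,exm] add [xqmi,oiqaz,gmhm] -> 8 lines: sxy mcx xqmi oiqaz gmhm umqbv nkknf nnr
Hunk 4: at line 3 remove [gmhm] add [gdkrp,zqrp] -> 9 lines: sxy mcx xqmi oiqaz gdkrp zqrp umqbv nkknf nnr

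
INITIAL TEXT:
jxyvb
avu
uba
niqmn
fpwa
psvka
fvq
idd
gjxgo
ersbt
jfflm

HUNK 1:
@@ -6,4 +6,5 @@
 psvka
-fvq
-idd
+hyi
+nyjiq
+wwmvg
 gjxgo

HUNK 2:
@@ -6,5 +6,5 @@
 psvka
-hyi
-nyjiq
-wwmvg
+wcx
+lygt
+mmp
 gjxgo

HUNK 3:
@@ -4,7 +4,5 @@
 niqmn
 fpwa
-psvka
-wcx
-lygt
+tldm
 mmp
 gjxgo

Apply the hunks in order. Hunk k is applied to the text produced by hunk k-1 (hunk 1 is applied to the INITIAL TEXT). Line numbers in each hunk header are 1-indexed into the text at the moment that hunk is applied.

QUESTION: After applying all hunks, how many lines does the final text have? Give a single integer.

Hunk 1: at line 6 remove [fvq,idd] add [hyi,nyjiq,wwmvg] -> 12 lines: jxyvb avu uba niqmn fpwa psvka hyi nyjiq wwmvg gjxgo ersbt jfflm
Hunk 2: at line 6 remove [hyi,nyjiq,wwmvg] add [wcx,lygt,mmp] -> 12 lines: jxyvb avu uba niqmn fpwa psvka wcx lygt mmp gjxgo ersbt jfflm
Hunk 3: at line 4 remove [psvka,wcx,lygt] add [tldm] -> 10 lines: jxyvb avu uba niqmn fpwa tldm mmp gjxgo ersbt jfflm
Final line count: 10

Answer: 10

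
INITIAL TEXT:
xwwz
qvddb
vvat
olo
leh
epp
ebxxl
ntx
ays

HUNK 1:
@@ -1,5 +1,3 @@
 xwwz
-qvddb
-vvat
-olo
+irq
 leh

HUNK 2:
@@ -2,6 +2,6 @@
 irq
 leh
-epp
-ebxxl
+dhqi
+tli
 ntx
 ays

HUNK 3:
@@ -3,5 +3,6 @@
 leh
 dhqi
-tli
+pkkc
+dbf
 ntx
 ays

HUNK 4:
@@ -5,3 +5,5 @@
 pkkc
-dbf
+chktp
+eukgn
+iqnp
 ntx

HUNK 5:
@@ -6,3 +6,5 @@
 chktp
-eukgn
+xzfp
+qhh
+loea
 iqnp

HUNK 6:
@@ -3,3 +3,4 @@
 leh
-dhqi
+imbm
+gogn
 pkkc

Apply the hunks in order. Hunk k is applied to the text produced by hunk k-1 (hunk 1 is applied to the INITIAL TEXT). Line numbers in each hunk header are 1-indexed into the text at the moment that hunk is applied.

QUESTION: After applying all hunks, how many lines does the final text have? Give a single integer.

Hunk 1: at line 1 remove [qvddb,vvat,olo] add [irq] -> 7 lines: xwwz irq leh epp ebxxl ntx ays
Hunk 2: at line 2 remove [epp,ebxxl] add [dhqi,tli] -> 7 lines: xwwz irq leh dhqi tli ntx ays
Hunk 3: at line 3 remove [tli] add [pkkc,dbf] -> 8 lines: xwwz irq leh dhqi pkkc dbf ntx ays
Hunk 4: at line 5 remove [dbf] add [chktp,eukgn,iqnp] -> 10 lines: xwwz irq leh dhqi pkkc chktp eukgn iqnp ntx ays
Hunk 5: at line 6 remove [eukgn] add [xzfp,qhh,loea] -> 12 lines: xwwz irq leh dhqi pkkc chktp xzfp qhh loea iqnp ntx ays
Hunk 6: at line 3 remove [dhqi] add [imbm,gogn] -> 13 lines: xwwz irq leh imbm gogn pkkc chktp xzfp qhh loea iqnp ntx ays
Final line count: 13

Answer: 13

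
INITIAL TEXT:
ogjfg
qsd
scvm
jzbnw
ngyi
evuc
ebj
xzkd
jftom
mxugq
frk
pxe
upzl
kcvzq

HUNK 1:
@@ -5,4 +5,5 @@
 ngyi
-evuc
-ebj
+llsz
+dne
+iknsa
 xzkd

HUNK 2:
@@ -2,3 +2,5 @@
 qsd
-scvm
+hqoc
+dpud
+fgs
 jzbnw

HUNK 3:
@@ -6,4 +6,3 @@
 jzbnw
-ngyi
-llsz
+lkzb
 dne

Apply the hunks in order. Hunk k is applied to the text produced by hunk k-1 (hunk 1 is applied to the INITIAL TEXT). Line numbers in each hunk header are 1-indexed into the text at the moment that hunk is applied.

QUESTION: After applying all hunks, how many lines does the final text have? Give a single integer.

Hunk 1: at line 5 remove [evuc,ebj] add [llsz,dne,iknsa] -> 15 lines: ogjfg qsd scvm jzbnw ngyi llsz dne iknsa xzkd jftom mxugq frk pxe upzl kcvzq
Hunk 2: at line 2 remove [scvm] add [hqoc,dpud,fgs] -> 17 lines: ogjfg qsd hqoc dpud fgs jzbnw ngyi llsz dne iknsa xzkd jftom mxugq frk pxe upzl kcvzq
Hunk 3: at line 6 remove [ngyi,llsz] add [lkzb] -> 16 lines: ogjfg qsd hqoc dpud fgs jzbnw lkzb dne iknsa xzkd jftom mxugq frk pxe upzl kcvzq
Final line count: 16

Answer: 16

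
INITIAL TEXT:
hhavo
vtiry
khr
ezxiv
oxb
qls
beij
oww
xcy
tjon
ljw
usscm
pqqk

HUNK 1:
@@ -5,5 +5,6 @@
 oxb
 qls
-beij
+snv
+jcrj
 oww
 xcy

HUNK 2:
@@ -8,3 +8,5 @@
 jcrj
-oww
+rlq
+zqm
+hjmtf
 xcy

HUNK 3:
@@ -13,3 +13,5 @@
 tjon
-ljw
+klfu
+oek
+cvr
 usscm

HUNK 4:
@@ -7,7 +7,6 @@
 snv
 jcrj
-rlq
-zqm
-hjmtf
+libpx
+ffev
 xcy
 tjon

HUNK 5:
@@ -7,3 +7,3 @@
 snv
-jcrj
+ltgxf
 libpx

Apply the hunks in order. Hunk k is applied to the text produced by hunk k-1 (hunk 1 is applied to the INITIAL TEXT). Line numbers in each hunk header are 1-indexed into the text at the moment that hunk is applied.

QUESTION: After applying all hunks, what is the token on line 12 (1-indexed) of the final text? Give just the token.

Answer: tjon

Derivation:
Hunk 1: at line 5 remove [beij] add [snv,jcrj] -> 14 lines: hhavo vtiry khr ezxiv oxb qls snv jcrj oww xcy tjon ljw usscm pqqk
Hunk 2: at line 8 remove [oww] add [rlq,zqm,hjmtf] -> 16 lines: hhavo vtiry khr ezxiv oxb qls snv jcrj rlq zqm hjmtf xcy tjon ljw usscm pqqk
Hunk 3: at line 13 remove [ljw] add [klfu,oek,cvr] -> 18 lines: hhavo vtiry khr ezxiv oxb qls snv jcrj rlq zqm hjmtf xcy tjon klfu oek cvr usscm pqqk
Hunk 4: at line 7 remove [rlq,zqm,hjmtf] add [libpx,ffev] -> 17 lines: hhavo vtiry khr ezxiv oxb qls snv jcrj libpx ffev xcy tjon klfu oek cvr usscm pqqk
Hunk 5: at line 7 remove [jcrj] add [ltgxf] -> 17 lines: hhavo vtiry khr ezxiv oxb qls snv ltgxf libpx ffev xcy tjon klfu oek cvr usscm pqqk
Final line 12: tjon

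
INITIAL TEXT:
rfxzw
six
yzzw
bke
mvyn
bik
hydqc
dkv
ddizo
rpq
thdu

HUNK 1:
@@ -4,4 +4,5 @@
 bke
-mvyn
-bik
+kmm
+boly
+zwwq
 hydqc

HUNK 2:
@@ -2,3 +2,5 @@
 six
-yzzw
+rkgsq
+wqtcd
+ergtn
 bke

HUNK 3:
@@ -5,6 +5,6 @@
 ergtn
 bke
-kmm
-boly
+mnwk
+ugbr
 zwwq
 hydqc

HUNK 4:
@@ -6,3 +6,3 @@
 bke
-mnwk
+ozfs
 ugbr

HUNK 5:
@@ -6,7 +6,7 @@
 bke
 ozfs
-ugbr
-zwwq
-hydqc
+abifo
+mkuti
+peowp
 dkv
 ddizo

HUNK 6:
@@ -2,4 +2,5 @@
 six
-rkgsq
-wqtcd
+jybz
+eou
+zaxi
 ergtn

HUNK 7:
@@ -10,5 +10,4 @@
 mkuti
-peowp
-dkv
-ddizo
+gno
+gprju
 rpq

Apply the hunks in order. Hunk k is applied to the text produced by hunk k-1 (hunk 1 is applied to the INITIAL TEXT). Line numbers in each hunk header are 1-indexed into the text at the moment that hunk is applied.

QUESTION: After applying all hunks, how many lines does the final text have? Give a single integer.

Hunk 1: at line 4 remove [mvyn,bik] add [kmm,boly,zwwq] -> 12 lines: rfxzw six yzzw bke kmm boly zwwq hydqc dkv ddizo rpq thdu
Hunk 2: at line 2 remove [yzzw] add [rkgsq,wqtcd,ergtn] -> 14 lines: rfxzw six rkgsq wqtcd ergtn bke kmm boly zwwq hydqc dkv ddizo rpq thdu
Hunk 3: at line 5 remove [kmm,boly] add [mnwk,ugbr] -> 14 lines: rfxzw six rkgsq wqtcd ergtn bke mnwk ugbr zwwq hydqc dkv ddizo rpq thdu
Hunk 4: at line 6 remove [mnwk] add [ozfs] -> 14 lines: rfxzw six rkgsq wqtcd ergtn bke ozfs ugbr zwwq hydqc dkv ddizo rpq thdu
Hunk 5: at line 6 remove [ugbr,zwwq,hydqc] add [abifo,mkuti,peowp] -> 14 lines: rfxzw six rkgsq wqtcd ergtn bke ozfs abifo mkuti peowp dkv ddizo rpq thdu
Hunk 6: at line 2 remove [rkgsq,wqtcd] add [jybz,eou,zaxi] -> 15 lines: rfxzw six jybz eou zaxi ergtn bke ozfs abifo mkuti peowp dkv ddizo rpq thdu
Hunk 7: at line 10 remove [peowp,dkv,ddizo] add [gno,gprju] -> 14 lines: rfxzw six jybz eou zaxi ergtn bke ozfs abifo mkuti gno gprju rpq thdu
Final line count: 14

Answer: 14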